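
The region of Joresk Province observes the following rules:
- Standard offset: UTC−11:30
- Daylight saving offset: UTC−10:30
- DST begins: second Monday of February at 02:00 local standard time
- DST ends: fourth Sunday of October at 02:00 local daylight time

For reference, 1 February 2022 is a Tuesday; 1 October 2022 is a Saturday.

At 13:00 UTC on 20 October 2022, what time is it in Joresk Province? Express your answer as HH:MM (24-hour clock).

02:30

1 February 2022 is a Tuesday, so the first Monday is February 7 and the second is February 14.
1 October 2022 is a Saturday, so the first Sunday is October 2 and the fourth is October 23.
At the standard offset (UTC−11:30), 13:00 UTC − 11h30m = 01:30 Joresk Province standard time.
The standard-time date in Joresk Province, 20 October 2022, lies within the daylight-saving period (14 February – 23 October), so Joresk Province is on daylight time, UTC−10:30.
13:00 UTC − 10h30m = 02:30 local.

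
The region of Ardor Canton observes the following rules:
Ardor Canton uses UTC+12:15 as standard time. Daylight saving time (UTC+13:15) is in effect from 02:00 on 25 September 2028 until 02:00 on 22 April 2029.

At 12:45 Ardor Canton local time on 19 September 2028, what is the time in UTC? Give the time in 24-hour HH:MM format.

00:30

19 September 2028 is outside the daylight-saving period (25 September 2028 – 22 April 2029), so Ardor Canton is on standard time, UTC+12:15.
12:45 local − 12h15m = 00:30 UTC.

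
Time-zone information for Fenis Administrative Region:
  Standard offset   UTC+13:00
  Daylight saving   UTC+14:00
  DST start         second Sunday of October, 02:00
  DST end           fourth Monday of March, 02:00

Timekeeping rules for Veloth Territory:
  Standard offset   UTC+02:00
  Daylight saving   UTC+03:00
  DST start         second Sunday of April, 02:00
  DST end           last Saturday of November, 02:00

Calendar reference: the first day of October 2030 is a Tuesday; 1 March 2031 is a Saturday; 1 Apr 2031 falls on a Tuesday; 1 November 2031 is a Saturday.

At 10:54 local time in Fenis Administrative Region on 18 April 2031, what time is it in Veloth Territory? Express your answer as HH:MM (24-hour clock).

00:54

1 October 2030 is a Tuesday, so the first Sunday is October 6 and the second is October 13.
1 March 2031 is a Saturday, so the first Monday is March 3 and the fourth is March 24.
18 April 2031 does not fall between 13 October 2030 and 24 March 2031, so daylight saving is not in effect and Fenis Administrative Region is at UTC+13:00.
10:54 Fenis Administrative Region − 13h = 21:54 UTC (rolling into the previous day, 17 April 2031).
1 April 2031 is a Tuesday, so the first Sunday is April 6 and the second is April 13.
1 November 2031 is a Saturday, so Saturdays fall on 1, 8, 15, 22, 29; the last is November 29.
At the standard offset (UTC+02:00), 21:54 UTC + 2h = 23:54 Veloth Territory standard time.
The standard-time date in Veloth Territory, 17 April 2031, lies within the daylight-saving period (13 April – 29 November), so Veloth Territory is on daylight time, UTC+03:00.
21:54 UTC + 3h = 00:54 Veloth Territory (rolling into the next day, 18 April 2031).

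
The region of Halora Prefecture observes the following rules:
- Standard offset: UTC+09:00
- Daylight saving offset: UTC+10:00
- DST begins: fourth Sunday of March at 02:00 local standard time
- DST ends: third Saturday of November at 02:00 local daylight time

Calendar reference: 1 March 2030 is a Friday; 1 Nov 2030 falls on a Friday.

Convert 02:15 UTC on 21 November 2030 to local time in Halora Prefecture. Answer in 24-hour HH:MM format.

1 March 2030 is a Friday, so the first Sunday is March 3 and the fourth is March 24.
1 November 2030 is a Friday, so the first Saturday is November 2 and the third is November 16.
At the standard offset (UTC+09:00), 02:15 UTC + 9h = 11:15 Halora Prefecture standard time.
The standard-time date in Halora Prefecture, 21 November 2030, does not fall between 24 March and 16 November, so daylight saving is not in effect and Halora Prefecture is at UTC+09:00.
02:15 UTC + 9h = 11:15 local.

11:15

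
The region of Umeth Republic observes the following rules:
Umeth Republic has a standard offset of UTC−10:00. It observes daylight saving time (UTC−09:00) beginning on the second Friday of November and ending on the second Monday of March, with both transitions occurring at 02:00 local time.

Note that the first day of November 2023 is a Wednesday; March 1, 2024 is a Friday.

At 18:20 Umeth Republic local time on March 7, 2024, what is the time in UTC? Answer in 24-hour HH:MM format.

03:20

1 November 2023 is a Wednesday, so the first Friday is November 3 and the second is November 10.
1 March 2024 is a Friday, so the first Monday is March 4 and the second is March 11.
March 7, 2024 falls between 10 November 2023 and 11 March 2024, so daylight saving is in effect and Umeth Republic is at UTC−09:00.
18:20 local + 9h = 03:20 UTC (rolling into the next day, 8 March 2024).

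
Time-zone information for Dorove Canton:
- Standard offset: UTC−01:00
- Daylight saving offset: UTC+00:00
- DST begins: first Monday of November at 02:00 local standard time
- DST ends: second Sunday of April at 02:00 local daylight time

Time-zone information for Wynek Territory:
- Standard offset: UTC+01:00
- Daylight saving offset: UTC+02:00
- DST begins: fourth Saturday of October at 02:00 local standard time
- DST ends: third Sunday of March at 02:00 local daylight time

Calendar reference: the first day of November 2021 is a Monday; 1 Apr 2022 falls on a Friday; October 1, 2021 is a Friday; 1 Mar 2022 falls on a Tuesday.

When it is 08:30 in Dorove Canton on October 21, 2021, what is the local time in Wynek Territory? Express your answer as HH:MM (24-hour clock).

10:30

1 November 2021 is a Monday, so the first Monday is November 1.
1 April 2022 is a Friday, so the first Sunday is April 3 and the second is April 10.
October 21, 2021 does not fall between 1 November 2021 and 10 April 2022, so daylight saving is not in effect and Dorove Canton is at UTC−01:00.
08:30 Dorove Canton + 1h = 09:30 UTC.
1 October 2021 is a Friday, so the first Saturday is October 2 and the fourth is October 23.
1 March 2022 is a Tuesday, so the first Sunday is March 6 and the third is March 20.
At the standard offset (UTC+01:00), 09:30 UTC + 1h = 10:30 Wynek Territory standard time.
Daylight saving runs 23 October 2021 – 20 March 2022; the standard-time date in Wynek Territory, October 21, 2021, is outside that window, so Wynek Territory is on standard time at UTC+01:00.
09:30 UTC + 1h = 10:30 Wynek Territory.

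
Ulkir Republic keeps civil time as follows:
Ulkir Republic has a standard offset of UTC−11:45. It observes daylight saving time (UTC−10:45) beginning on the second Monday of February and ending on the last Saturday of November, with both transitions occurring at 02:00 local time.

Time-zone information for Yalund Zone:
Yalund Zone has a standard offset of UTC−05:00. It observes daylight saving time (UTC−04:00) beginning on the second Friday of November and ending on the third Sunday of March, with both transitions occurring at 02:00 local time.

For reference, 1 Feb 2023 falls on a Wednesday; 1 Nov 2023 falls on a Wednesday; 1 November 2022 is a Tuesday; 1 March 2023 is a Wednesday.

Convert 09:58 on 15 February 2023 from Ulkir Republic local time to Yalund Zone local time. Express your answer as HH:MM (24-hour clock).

16:43

1 February 2023 is a Wednesday, so the first Monday is February 6 and the second is February 13.
1 November 2023 is a Wednesday, so Saturdays fall on 4, 11, 18, 25; the last is November 25.
Daylight saving runs 13 February – 25 November; 15 February 2023 is inside that window, so Ulkir Republic is at UTC−10:45.
09:58 Ulkir Republic + 10h45m = 20:43 UTC.
1 November 2022 is a Tuesday, so the first Friday is November 4 and the second is November 11.
1 March 2023 is a Wednesday, so the first Sunday is March 5 and the third is March 19.
At the standard offset (UTC−05:00), 20:43 UTC − 5h = 15:43 Yalund Zone standard time.
Daylight saving runs 11 November 2022 – 19 March 2023; the standard-time date in Yalund Zone, 15 February 2023, is inside that window, so Yalund Zone is at UTC−04:00.
20:43 UTC − 4h = 16:43 Yalund Zone.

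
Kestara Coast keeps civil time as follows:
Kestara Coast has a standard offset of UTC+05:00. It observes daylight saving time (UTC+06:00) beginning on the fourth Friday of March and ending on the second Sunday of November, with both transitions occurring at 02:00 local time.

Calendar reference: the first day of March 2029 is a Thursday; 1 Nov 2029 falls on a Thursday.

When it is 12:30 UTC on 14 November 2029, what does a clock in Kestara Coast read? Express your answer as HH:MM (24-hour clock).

1 March 2029 is a Thursday, so the first Friday is March 2 and the fourth is March 23.
1 November 2029 is a Thursday, so the first Sunday is November 4 and the second is November 11.
At the standard offset (UTC+05:00), 12:30 UTC + 5h = 17:30 Kestara Coast standard time.
The standard-time date in Kestara Coast, 14 November 2029, is outside the daylight-saving period (23 March – 11 November), so Kestara Coast is on standard time, UTC+05:00.
12:30 UTC + 5h = 17:30 local.

17:30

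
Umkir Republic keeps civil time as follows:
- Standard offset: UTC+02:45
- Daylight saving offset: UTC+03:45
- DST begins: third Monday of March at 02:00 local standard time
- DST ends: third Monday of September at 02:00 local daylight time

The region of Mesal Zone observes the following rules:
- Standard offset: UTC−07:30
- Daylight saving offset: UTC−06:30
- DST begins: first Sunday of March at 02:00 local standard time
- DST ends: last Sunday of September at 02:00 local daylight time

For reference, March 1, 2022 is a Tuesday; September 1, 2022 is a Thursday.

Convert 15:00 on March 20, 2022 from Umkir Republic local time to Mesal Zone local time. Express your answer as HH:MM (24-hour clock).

05:45

1 March 2022 is a Tuesday, so the first Monday is March 7 and the third is March 21.
1 September 2022 is a Thursday, so the first Monday is September 5 and the third is September 19.
Daylight saving runs 21 March – 19 September; March 20, 2022 is outside that window, so Umkir Republic is on standard time at UTC+02:45.
15:00 Umkir Republic − 2h45m = 12:15 UTC.
1 March 2022 is a Tuesday, so the first Sunday is March 6.
1 September 2022 is a Thursday, so Sundays fall on 4, 11, 18, 25; the last is September 25.
At the standard offset (UTC−07:30), 12:15 UTC − 7h30m = 04:45 Mesal Zone standard time.
Daylight saving runs 6 March – 25 September; the standard-time date in Mesal Zone, March 20, 2022, is inside that window, so Mesal Zone is at UTC−06:30.
12:15 UTC − 6h30m = 05:45 Mesal Zone.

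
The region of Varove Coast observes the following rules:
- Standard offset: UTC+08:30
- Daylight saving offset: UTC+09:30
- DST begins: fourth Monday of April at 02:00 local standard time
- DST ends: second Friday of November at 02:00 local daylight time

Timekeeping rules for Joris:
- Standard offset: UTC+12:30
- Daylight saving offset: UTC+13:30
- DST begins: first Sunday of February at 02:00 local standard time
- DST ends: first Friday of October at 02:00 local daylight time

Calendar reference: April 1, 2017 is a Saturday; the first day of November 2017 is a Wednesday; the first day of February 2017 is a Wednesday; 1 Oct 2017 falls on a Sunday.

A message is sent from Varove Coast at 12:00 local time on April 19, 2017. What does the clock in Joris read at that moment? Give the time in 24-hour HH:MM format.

17:00

1 April 2017 is a Saturday, so the first Monday is April 3 and the fourth is April 24.
1 November 2017 is a Wednesday, so the first Friday is November 3 and the second is November 10.
April 19, 2017 does not fall between 24 April and 10 November, so daylight saving is not in effect and Varove Coast is at UTC+08:30.
12:00 Varove Coast − 8h30m = 03:30 UTC.
1 February 2017 is a Wednesday, so the first Sunday is February 5.
1 October 2017 is a Sunday, so the first Friday is October 6.
At the standard offset (UTC+12:30), 03:30 UTC + 12h30m = 16:00 Joris standard time.
The standard-time date in Joris, April 19, 2017, lies within the daylight-saving period (5 February – 6 October), so Joris is on daylight time, UTC+13:30.
03:30 UTC + 13h30m = 17:00 Joris.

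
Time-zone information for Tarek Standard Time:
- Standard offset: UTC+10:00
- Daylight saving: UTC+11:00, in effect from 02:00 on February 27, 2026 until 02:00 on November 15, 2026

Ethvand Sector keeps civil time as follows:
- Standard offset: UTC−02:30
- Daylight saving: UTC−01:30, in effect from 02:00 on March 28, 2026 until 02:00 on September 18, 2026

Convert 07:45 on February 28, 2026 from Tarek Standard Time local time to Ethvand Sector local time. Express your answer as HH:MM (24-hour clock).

February 28, 2026 falls between 27 February and 15 November, so daylight saving is in effect and Tarek Standard Time is at UTC+11:00.
07:45 Tarek Standard Time − 11h = 20:45 UTC (rolling into the previous day, 27 February 2026).
At the standard offset (UTC−02:30), 20:45 UTC − 2h30m = 18:15 Ethvand Sector standard time.
The standard-time date in Ethvand Sector, February 27, 2026, does not fall between 28 March and 18 September, so daylight saving is not in effect and Ethvand Sector is at UTC−02:30.
20:45 UTC − 2h30m = 18:15 Ethvand Sector.

18:15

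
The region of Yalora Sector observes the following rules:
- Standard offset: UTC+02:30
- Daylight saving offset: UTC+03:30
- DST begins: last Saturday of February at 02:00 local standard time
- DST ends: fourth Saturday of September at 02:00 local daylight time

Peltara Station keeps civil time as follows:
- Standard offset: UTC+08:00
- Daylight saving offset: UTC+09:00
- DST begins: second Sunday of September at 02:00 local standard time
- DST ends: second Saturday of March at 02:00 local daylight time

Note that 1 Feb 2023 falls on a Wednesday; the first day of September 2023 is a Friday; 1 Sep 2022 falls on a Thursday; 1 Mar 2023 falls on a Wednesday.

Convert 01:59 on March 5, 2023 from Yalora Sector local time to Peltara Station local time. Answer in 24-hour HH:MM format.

07:29

1 February 2023 is a Wednesday, so Saturdays fall on 4, 11, 18, 25; the last is February 25.
1 September 2023 is a Friday, so the first Saturday is September 2 and the fourth is September 23.
March 5, 2023 falls between 25 February and 23 September, so daylight saving is in effect and Yalora Sector is at UTC+03:30.
01:59 Yalora Sector − 3h30m = 22:29 UTC (rolling into the previous day, 4 March 2023).
1 September 2022 is a Thursday, so the first Sunday is September 4 and the second is September 11.
1 March 2023 is a Wednesday, so the first Saturday is March 4 and the second is March 11.
At the standard offset (UTC+08:00), 22:29 UTC + 8h = 06:29 Peltara Station standard time (rolling into the next day, 5 March 2023).
The standard-time date in Peltara Station, March 5, 2023, falls between 11 September 2022 and 11 March 2023, so daylight saving is in effect and Peltara Station is at UTC+09:00.
22:29 UTC + 9h = 07:29 Peltara Station (rolling into the next day, 5 March 2023).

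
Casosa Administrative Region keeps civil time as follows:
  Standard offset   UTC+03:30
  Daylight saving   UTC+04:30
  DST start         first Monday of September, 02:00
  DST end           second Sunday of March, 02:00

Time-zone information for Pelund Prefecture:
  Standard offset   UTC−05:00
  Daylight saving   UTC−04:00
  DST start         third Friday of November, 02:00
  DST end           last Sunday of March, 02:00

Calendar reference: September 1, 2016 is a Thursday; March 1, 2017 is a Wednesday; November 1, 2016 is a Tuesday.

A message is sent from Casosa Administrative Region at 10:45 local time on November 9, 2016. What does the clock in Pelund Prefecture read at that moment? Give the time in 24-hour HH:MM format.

01:15

1 September 2016 is a Thursday, so the first Monday is September 5.
1 March 2017 is a Wednesday, so the first Sunday is March 5 and the second is March 12.
November 9, 2016 falls between 5 September 2016 and 12 March 2017, so daylight saving is in effect and Casosa Administrative Region is at UTC+04:30.
10:45 Casosa Administrative Region − 4h30m = 06:15 UTC.
1 November 2016 is a Tuesday, so the first Friday is November 4 and the third is November 18.
1 March 2017 is a Wednesday, so Sundays fall on 5, 12, 19, 26; the last is March 26.
At the standard offset (UTC−05:00), 06:15 UTC − 5h = 01:15 Pelund Prefecture standard time.
Daylight saving runs 18 November 2016 – 26 March 2017; the standard-time date in Pelund Prefecture, November 9, 2016, is outside that window, so Pelund Prefecture is on standard time at UTC−05:00.
06:15 UTC − 5h = 01:15 Pelund Prefecture.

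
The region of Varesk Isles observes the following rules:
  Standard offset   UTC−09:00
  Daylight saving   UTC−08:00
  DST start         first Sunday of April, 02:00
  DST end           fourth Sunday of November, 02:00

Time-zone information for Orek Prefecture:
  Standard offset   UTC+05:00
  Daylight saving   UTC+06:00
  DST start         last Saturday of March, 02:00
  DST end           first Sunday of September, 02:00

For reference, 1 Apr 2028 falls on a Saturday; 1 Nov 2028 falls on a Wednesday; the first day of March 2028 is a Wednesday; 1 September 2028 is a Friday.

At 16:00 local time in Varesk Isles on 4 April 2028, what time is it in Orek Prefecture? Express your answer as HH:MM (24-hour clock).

1 April 2028 is a Saturday, so the first Sunday is April 2.
1 November 2028 is a Wednesday, so the first Sunday is November 5 and the fourth is November 26.
4 April 2028 falls between 2 April and 26 November, so daylight saving is in effect and Varesk Isles is at UTC−08:00.
16:00 Varesk Isles + 8h = 00:00 UTC (rolling into the next day, 5 April 2028).
1 March 2028 is a Wednesday, so Saturdays fall on 4, 11, 18, 25; the last is March 25.
1 September 2028 is a Friday, so the first Sunday is September 3.
At the standard offset (UTC+05:00), 00:00 UTC + 5h = 05:00 Orek Prefecture standard time.
The standard-time date in Orek Prefecture, 5 April 2028, falls between 25 March and 3 September, so daylight saving is in effect and Orek Prefecture is at UTC+06:00.
00:00 UTC + 6h = 06:00 Orek Prefecture.

06:00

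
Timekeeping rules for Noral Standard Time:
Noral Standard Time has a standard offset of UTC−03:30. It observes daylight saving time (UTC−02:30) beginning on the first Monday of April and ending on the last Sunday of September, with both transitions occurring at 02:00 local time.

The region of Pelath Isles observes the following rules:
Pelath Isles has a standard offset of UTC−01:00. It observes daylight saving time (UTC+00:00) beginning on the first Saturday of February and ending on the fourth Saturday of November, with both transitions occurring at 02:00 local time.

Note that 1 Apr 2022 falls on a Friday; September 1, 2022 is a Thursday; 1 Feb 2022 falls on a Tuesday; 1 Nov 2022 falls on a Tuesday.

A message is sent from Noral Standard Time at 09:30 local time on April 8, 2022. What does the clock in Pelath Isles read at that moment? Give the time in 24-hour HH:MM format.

1 April 2022 is a Friday, so the first Monday is April 4.
1 September 2022 is a Thursday, so Sundays fall on 4, 11, 18, 25; the last is September 25.
April 8, 2022 lies within the daylight-saving period (4 April – 25 September), so Noral Standard Time is on daylight time, UTC−02:30.
09:30 Noral Standard Time + 2h30m = 12:00 UTC.
1 February 2022 is a Tuesday, so the first Saturday is February 5.
1 November 2022 is a Tuesday, so the first Saturday is November 5 and the fourth is November 26.
At the standard offset (UTC−01:00), 12:00 UTC − 1h = 11:00 Pelath Isles standard time.
Daylight saving runs 5 February – 26 November; the standard-time date in Pelath Isles, April 8, 2022, is inside that window, so Pelath Isles is at UTC+00:00.
12:00 UTC + 0h = 12:00 Pelath Isles.

12:00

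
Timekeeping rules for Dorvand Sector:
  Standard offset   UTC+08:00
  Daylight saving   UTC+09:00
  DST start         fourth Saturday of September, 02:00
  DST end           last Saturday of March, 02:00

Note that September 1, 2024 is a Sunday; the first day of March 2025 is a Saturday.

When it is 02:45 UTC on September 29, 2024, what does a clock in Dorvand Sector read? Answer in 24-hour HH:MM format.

1 September 2024 is a Sunday, so the first Saturday is September 7 and the fourth is September 28.
1 March 2025 is a Saturday, so Saturdays fall on 1, 8, 15, 22, 29; the last is March 29.
At the standard offset (UTC+08:00), 02:45 UTC + 8h = 10:45 Dorvand Sector standard time.
The standard-time date in Dorvand Sector, September 29, 2024, lies within the daylight-saving period (28 September 2024 – 29 March 2025), so Dorvand Sector is on daylight time, UTC+09:00.
02:45 UTC + 9h = 11:45 local.

11:45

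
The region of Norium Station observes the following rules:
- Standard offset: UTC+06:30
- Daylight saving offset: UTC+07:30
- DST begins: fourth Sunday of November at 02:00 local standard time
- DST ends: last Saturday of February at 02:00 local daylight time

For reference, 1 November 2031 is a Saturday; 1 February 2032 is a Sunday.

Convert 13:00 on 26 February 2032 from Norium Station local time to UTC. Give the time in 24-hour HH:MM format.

1 November 2031 is a Saturday, so the first Sunday is November 2 and the fourth is November 23.
1 February 2032 is a Sunday, so Saturdays fall on 7, 14, 21, 28; the last is February 28.
26 February 2032 lies within the daylight-saving period (23 November 2031 – 28 February 2032), so Norium Station is on daylight time, UTC+07:30.
13:00 local − 7h30m = 05:30 UTC.

05:30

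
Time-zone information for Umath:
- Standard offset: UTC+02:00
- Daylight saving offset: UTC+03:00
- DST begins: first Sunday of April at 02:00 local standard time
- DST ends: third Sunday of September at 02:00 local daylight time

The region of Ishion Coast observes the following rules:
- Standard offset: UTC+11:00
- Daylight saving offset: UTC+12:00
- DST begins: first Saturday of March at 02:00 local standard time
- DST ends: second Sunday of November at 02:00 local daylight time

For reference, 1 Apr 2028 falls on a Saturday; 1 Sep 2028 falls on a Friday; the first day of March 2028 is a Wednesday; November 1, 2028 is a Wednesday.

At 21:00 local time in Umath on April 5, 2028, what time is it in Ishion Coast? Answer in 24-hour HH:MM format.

06:00

1 April 2028 is a Saturday, so the first Sunday is April 2.
1 September 2028 is a Friday, so the first Sunday is September 3 and the third is September 17.
April 5, 2028 falls between 2 April and 17 September, so daylight saving is in effect and Umath is at UTC+03:00.
21:00 Umath − 3h = 18:00 UTC.
1 March 2028 is a Wednesday, so the first Saturday is March 4.
1 November 2028 is a Wednesday, so the first Sunday is November 5 and the second is November 12.
At the standard offset (UTC+11:00), 18:00 UTC + 11h = 05:00 Ishion Coast standard time (rolling into the next day, 6 April 2028).
The standard-time date in Ishion Coast, April 6, 2028, lies within the daylight-saving period (4 March – 12 November), so Ishion Coast is on daylight time, UTC+12:00.
18:00 UTC + 12h = 06:00 Ishion Coast (rolling into the next day, 6 April 2028).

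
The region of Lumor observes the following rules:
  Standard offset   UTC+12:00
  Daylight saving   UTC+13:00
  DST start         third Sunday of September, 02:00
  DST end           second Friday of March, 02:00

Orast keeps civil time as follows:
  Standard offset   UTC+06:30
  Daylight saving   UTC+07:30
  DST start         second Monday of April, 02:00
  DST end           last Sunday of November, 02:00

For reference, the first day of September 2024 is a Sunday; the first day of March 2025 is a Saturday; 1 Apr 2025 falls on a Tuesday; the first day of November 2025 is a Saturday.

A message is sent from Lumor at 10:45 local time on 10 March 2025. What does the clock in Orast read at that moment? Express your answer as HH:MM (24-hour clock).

1 September 2024 is a Sunday, so the first Sunday is September 1 and the third is September 15.
1 March 2025 is a Saturday, so the first Friday is March 7 and the second is March 14.
10 March 2025 lies within the daylight-saving period (15 September 2024 – 14 March 2025), so Lumor is on daylight time, UTC+13:00.
10:45 Lumor − 13h = 21:45 UTC (rolling into the previous day, 9 March 2025).
1 April 2025 is a Tuesday, so the first Monday is April 7 and the second is April 14.
1 November 2025 is a Saturday, so Sundays fall on 2, 9, 16, 23, 30; the last is November 30.
At the standard offset (UTC+06:30), 21:45 UTC + 6h30m = 04:15 Orast standard time (rolling into the next day, 10 March 2025).
The standard-time date in Orast, 10 March 2025, does not fall between 14 April and 30 November, so daylight saving is not in effect and Orast is at UTC+06:30.
21:45 UTC + 6h30m = 04:15 Orast (rolling into the next day, 10 March 2025).

04:15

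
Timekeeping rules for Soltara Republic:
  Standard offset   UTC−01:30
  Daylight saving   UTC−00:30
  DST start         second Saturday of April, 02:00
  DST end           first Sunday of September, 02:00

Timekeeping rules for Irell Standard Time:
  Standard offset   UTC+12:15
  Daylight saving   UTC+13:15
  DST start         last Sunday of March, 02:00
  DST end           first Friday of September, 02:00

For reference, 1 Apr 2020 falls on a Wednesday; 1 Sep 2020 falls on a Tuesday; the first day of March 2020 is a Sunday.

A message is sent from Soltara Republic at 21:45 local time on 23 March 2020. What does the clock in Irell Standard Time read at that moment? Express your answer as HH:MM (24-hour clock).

1 April 2020 is a Wednesday, so the first Saturday is April 4 and the second is April 11.
1 September 2020 is a Tuesday, so the first Sunday is September 6.
23 March 2020 is outside the daylight-saving period (11 April – 6 September), so Soltara Republic is on standard time, UTC−01:30.
21:45 Soltara Republic + 1h30m = 23:15 UTC.
1 March 2020 is a Sunday, so Sundays fall on 1, 8, 15, 22, 29; the last is March 29.
1 September 2020 is a Tuesday, so the first Friday is September 4.
At the standard offset (UTC+12:15), 23:15 UTC + 12h15m = 11:30 Irell Standard Time standard time (rolling into the next day, 24 March 2020).
The standard-time date in Irell Standard Time, 24 March 2020, does not fall between 29 March and 4 September, so daylight saving is not in effect and Irell Standard Time is at UTC+12:15.
23:15 UTC + 12h15m = 11:30 Irell Standard Time (rolling into the next day, 24 March 2020).

11:30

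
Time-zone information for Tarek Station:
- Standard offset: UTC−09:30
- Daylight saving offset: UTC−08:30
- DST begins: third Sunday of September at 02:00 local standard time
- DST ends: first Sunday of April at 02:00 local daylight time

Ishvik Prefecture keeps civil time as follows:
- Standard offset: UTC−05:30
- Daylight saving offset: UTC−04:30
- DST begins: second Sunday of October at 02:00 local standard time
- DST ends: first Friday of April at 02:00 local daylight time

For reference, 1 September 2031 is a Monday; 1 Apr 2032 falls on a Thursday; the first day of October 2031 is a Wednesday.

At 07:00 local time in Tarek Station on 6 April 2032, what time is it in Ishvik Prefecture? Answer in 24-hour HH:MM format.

1 September 2031 is a Monday, so the first Sunday is September 7 and the third is September 21.
1 April 2032 is a Thursday, so the first Sunday is April 4.
Daylight saving runs 21 September 2031 – 4 April 2032; 6 April 2032 is outside that window, so Tarek Station is on standard time at UTC−09:30.
07:00 Tarek Station + 9h30m = 16:30 UTC.
1 October 2031 is a Wednesday, so the first Sunday is October 5 and the second is October 12.
1 April 2032 is a Thursday, so the first Friday is April 2.
At the standard offset (UTC−05:30), 16:30 UTC − 5h30m = 11:00 Ishvik Prefecture standard time.
The standard-time date in Ishvik Prefecture, 6 April 2032, does not fall between 12 October 2031 and 2 April 2032, so daylight saving is not in effect and Ishvik Prefecture is at UTC−05:30.
16:30 UTC − 5h30m = 11:00 Ishvik Prefecture.

11:00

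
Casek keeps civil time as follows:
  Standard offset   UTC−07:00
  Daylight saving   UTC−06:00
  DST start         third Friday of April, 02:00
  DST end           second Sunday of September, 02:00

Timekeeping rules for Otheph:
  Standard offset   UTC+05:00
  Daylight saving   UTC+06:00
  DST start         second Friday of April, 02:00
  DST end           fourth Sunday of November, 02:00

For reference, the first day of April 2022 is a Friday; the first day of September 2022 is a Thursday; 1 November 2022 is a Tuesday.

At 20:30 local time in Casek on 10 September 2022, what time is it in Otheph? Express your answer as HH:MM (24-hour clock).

08:30

1 April 2022 is a Friday, so the first Friday is April 1 and the third is April 15.
1 September 2022 is a Thursday, so the first Sunday is September 4 and the second is September 11.
Daylight saving runs 15 April – 11 September; 10 September 2022 is inside that window, so Casek is at UTC−06:00.
20:30 Casek + 6h = 02:30 UTC (rolling into the next day, 11 September 2022).
1 April 2022 is a Friday, so the first Friday is April 1 and the second is April 8.
1 November 2022 is a Tuesday, so the first Sunday is November 6 and the fourth is November 27.
At the standard offset (UTC+05:00), 02:30 UTC + 5h = 07:30 Otheph standard time.
Daylight saving runs 8 April – 27 November; the standard-time date in Otheph, 11 September 2022, is inside that window, so Otheph is at UTC+06:00.
02:30 UTC + 6h = 08:30 Otheph.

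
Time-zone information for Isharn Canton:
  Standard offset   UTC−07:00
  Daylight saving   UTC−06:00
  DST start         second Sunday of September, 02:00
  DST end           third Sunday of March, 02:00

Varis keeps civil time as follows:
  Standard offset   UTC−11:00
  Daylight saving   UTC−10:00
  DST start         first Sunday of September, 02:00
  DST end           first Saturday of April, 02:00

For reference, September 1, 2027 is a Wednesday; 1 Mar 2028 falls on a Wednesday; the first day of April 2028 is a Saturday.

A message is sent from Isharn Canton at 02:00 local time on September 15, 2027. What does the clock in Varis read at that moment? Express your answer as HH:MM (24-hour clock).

1 September 2027 is a Wednesday, so the first Sunday is September 5 and the second is September 12.
1 March 2028 is a Wednesday, so the first Sunday is March 5 and the third is March 19.
Daylight saving runs 12 September 2027 – 19 March 2028; September 15, 2027 is inside that window, so Isharn Canton is at UTC−06:00.
02:00 Isharn Canton + 6h = 08:00 UTC.
1 September 2027 is a Wednesday, so the first Sunday is September 5.
1 April 2028 is a Saturday, so the first Saturday is April 1.
At the standard offset (UTC−11:00), 08:00 UTC − 11h = 21:00 Varis standard time (rolling into the previous day, 14 September 2027).
The standard-time date in Varis, September 14, 2027, lies within the daylight-saving period (5 September 2027 – 1 April 2028), so Varis is on daylight time, UTC−10:00.
08:00 UTC − 10h = 22:00 Varis (rolling into the previous day, 14 September 2027).

22:00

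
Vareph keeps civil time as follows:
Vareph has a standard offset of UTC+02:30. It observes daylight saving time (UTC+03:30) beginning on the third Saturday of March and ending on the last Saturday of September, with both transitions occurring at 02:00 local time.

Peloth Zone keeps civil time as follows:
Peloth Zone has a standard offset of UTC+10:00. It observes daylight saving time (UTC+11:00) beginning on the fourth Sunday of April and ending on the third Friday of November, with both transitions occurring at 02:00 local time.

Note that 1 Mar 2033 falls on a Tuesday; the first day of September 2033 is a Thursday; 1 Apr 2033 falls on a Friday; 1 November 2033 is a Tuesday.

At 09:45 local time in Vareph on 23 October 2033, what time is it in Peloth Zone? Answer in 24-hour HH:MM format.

1 March 2033 is a Tuesday, so the first Saturday is March 5 and the third is March 19.
1 September 2033 is a Thursday, so Saturdays fall on 3, 10, 17, 24; the last is September 24.
Daylight saving runs 19 March – 24 September; 23 October 2033 is outside that window, so Vareph is on standard time at UTC+02:30.
09:45 Vareph − 2h30m = 07:15 UTC.
1 April 2033 is a Friday, so the first Sunday is April 3 and the fourth is April 24.
1 November 2033 is a Tuesday, so the first Friday is November 4 and the third is November 18.
At the standard offset (UTC+10:00), 07:15 UTC + 10h = 17:15 Peloth Zone standard time.
The standard-time date in Peloth Zone, 23 October 2033, falls between 24 April and 18 November, so daylight saving is in effect and Peloth Zone is at UTC+11:00.
07:15 UTC + 11h = 18:15 Peloth Zone.

18:15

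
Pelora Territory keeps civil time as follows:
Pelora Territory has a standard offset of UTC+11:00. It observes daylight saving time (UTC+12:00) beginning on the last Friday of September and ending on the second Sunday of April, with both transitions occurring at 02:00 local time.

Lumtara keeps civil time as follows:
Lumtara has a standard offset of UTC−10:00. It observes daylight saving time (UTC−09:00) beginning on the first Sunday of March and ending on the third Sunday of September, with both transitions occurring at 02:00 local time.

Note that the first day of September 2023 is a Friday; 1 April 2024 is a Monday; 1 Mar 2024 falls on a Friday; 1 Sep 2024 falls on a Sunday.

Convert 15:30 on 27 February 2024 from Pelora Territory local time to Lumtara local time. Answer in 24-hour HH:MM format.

17:30

1 September 2023 is a Friday, so Fridays fall on 1, 8, 15, 22, 29; the last is September 29.
1 April 2024 is a Monday, so the first Sunday is April 7 and the second is April 14.
Daylight saving runs 29 September 2023 – 14 April 2024; 27 February 2024 is inside that window, so Pelora Territory is at UTC+12:00.
15:30 Pelora Territory − 12h = 03:30 UTC.
1 March 2024 is a Friday, so the first Sunday is March 3.
1 September 2024 is a Sunday, so the first Sunday is September 1 and the third is September 15.
At the standard offset (UTC−10:00), 03:30 UTC − 10h = 17:30 Lumtara standard time (rolling into the previous day, 26 February 2024).
The standard-time date in Lumtara, 26 February 2024, does not fall between 3 March and 15 September, so daylight saving is not in effect and Lumtara is at UTC−10:00.
03:30 UTC − 10h = 17:30 Lumtara (rolling into the previous day, 26 February 2024).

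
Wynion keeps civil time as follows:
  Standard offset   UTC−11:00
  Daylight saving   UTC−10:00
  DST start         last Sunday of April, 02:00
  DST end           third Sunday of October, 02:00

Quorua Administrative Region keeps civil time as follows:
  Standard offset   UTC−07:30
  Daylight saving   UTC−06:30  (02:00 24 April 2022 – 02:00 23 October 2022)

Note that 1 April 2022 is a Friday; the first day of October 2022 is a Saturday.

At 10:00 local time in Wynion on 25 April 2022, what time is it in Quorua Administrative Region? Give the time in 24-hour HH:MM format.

1 April 2022 is a Friday, so Sundays fall on 3, 10, 17, 24; the last is April 24.
1 October 2022 is a Saturday, so the first Sunday is October 2 and the third is October 16.
25 April 2022 falls between 24 April and 16 October, so daylight saving is in effect and Wynion is at UTC−10:00.
10:00 Wynion + 10h = 20:00 UTC.
At the standard offset (UTC−07:30), 20:00 UTC − 7h30m = 12:30 Quorua Administrative Region standard time.
Daylight saving runs 24 April – 23 October; the standard-time date in Quorua Administrative Region, 25 April 2022, is inside that window, so Quorua Administrative Region is at UTC−06:30.
20:00 UTC − 6h30m = 13:30 Quorua Administrative Region.

13:30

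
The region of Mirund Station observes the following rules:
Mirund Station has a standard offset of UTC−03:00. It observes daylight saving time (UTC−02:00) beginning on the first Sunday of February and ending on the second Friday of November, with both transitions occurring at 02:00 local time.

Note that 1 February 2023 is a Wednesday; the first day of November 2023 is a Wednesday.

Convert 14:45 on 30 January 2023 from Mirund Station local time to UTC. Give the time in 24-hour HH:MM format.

1 February 2023 is a Wednesday, so the first Sunday is February 5.
1 November 2023 is a Wednesday, so the first Friday is November 3 and the second is November 10.
30 January 2023 does not fall between 5 February and 10 November, so daylight saving is not in effect and Mirund Station is at UTC−03:00.
14:45 local + 3h = 17:45 UTC.

17:45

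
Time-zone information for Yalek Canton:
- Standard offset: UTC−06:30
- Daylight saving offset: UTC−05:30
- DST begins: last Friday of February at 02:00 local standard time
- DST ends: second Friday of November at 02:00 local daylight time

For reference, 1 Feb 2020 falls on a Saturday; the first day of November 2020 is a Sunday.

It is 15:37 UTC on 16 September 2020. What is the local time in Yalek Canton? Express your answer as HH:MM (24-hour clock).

1 February 2020 is a Saturday, so Fridays fall on 7, 14, 21, 28; the last is February 28.
1 November 2020 is a Sunday, so the first Friday is November 6 and the second is November 13.
At the standard offset (UTC−06:30), 15:37 UTC − 6h30m = 09:07 Yalek Canton standard time.
The standard-time date in Yalek Canton, 16 September 2020, lies within the daylight-saving period (28 February – 13 November), so Yalek Canton is on daylight time, UTC−05:30.
15:37 UTC − 5h30m = 10:07 local.

10:07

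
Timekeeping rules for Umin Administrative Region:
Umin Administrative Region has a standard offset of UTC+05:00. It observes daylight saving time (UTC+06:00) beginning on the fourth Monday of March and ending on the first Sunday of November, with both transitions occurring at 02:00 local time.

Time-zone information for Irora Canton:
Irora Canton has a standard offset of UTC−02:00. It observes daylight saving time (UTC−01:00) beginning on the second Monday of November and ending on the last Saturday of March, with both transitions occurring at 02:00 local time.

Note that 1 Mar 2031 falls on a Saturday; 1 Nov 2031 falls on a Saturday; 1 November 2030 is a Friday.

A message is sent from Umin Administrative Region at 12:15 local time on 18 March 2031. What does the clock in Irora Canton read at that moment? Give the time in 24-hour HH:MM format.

06:15

1 March 2031 is a Saturday, so the first Monday is March 3 and the fourth is March 24.
1 November 2031 is a Saturday, so the first Sunday is November 2.
Daylight saving runs 24 March – 2 November; 18 March 2031 is outside that window, so Umin Administrative Region is on standard time at UTC+05:00.
12:15 Umin Administrative Region − 5h = 07:15 UTC.
1 November 2030 is a Friday, so the first Monday is November 4 and the second is November 11.
1 March 2031 is a Saturday, so Saturdays fall on 1, 8, 15, 22, 29; the last is March 29.
At the standard offset (UTC−02:00), 07:15 UTC − 2h = 05:15 Irora Canton standard time.
Daylight saving runs 11 November 2030 – 29 March 2031; the standard-time date in Irora Canton, 18 March 2031, is inside that window, so Irora Canton is at UTC−01:00.
07:15 UTC − 1h = 06:15 Irora Canton.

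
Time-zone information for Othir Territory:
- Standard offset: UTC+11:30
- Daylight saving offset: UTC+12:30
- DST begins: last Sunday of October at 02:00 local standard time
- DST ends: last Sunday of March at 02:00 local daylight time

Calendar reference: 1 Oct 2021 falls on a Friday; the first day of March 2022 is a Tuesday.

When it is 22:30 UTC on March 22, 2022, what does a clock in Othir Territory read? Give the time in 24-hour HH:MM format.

1 October 2021 is a Friday, so Sundays fall on 3, 10, 17, 24, 31; the last is October 31.
1 March 2022 is a Tuesday, so Sundays fall on 6, 13, 20, 27; the last is March 27.
At the standard offset (UTC+11:30), 22:30 UTC + 11h30m = 10:00 Othir Territory standard time (rolling into the next day, 23 March 2022).
The standard-time date in Othir Territory, March 23, 2022, lies within the daylight-saving period (31 October 2021 – 27 March 2022), so Othir Territory is on daylight time, UTC+12:30.
22:30 UTC + 12h30m = 11:00 local (rolling into the next day, 23 March 2022).

11:00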